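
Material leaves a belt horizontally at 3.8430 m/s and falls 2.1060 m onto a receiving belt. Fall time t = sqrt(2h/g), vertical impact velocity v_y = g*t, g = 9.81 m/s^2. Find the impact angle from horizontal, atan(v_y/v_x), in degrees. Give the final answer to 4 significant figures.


t = sqrt(2*2.1060/9.81) = 0.655254 s
v_y = 9.81 * 0.655254 = 6.42804 m/s
angle = atan(6.42804 / 3.8430) = 59.13 deg


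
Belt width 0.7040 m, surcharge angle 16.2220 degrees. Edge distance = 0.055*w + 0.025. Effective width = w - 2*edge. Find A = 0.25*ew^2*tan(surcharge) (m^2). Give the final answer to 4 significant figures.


edge = 0.055*0.7040 + 0.025 = 0.06372 m
ew = 0.7040 - 2*0.06372 = 0.57656 m
A = 0.25 * 0.57656^2 * tan(16.2220 deg)
A = 0.02418 m^2


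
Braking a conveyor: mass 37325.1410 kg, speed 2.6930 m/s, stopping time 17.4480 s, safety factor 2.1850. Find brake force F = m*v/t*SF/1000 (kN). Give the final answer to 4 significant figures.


F = 37325.1410 * 2.6930 / 17.4480 * 2.1850 / 1000
F = 12.59 kN


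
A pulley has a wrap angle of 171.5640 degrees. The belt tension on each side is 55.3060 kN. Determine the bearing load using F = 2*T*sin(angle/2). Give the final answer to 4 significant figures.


F = 2 * 55.3060 * sin(171.5640/2 deg)
F = 110.3 kN


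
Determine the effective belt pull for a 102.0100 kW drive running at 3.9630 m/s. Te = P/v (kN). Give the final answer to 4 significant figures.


Te = P / v = 102.0100 / 3.9630
Te = 25.74 kN


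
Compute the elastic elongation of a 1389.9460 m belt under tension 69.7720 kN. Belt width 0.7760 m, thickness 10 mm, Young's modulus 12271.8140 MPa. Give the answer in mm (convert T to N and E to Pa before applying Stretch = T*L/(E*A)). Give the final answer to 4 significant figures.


A = 0.7760 * 0.01 = 0.00776 m^2
Stretch = 69.7720*1000 * 1389.9460 / (12271.8140e6 * 0.00776) * 1000
Stretch = 1018 mm


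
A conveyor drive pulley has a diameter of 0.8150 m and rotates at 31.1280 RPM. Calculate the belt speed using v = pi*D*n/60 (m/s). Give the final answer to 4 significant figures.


v = pi * 0.8150 * 31.1280 / 60
v = 1.328 m/s


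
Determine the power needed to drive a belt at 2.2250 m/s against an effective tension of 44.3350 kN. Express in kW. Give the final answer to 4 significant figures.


P = Te * v = 44.3350 * 2.2250
P = 98.65 kW


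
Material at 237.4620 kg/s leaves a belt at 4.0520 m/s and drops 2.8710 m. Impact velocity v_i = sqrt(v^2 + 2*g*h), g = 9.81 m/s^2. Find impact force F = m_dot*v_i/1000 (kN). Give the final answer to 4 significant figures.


v_i = sqrt(4.0520^2 + 2*9.81*2.8710) = 8.52923 m/s
F = 237.4620 * 8.52923 / 1000
F = 2.025 kN


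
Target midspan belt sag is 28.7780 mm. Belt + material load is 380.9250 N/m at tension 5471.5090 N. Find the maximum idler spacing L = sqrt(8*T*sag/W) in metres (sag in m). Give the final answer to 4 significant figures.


sag = 28.7780/1000 = 0.028778 m
L = sqrt(8 * 5471.5090 * 0.028778 / 380.9250)
L = 1.818 m


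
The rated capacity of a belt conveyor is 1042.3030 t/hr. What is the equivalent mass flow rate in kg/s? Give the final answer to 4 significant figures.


m_dot = 1042.3030 * 1000 / 3600
m_dot = 289.5 kg/s


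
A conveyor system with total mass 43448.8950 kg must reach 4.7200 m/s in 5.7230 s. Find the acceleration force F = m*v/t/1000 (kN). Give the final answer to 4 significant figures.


F = 43448.8950 * 4.7200 / 5.7230 / 1000
F = 35.83 kN


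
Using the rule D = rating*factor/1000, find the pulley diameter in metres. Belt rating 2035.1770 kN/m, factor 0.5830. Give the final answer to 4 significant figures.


D = 2035.1770 * 0.5830 / 1000
D = 1.187 m


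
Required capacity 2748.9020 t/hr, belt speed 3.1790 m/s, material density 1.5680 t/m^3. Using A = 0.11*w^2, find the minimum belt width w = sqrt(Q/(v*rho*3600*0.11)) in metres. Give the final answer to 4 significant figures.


A_req = 2748.9020 / (3.1790 * 1.5680 * 3600) = 0.153186 m^2
w = sqrt(0.153186 / 0.11)
w = 1.180 m


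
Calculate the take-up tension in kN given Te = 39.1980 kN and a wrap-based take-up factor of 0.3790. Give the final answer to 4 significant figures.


T_tu = 39.1980 * 0.3790
T_tu = 14.86 kN


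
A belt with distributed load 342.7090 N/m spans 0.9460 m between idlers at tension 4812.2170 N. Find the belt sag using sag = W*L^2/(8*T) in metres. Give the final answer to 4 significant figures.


sag = 342.7090 * 0.9460^2 / (8 * 4812.2170)
sag = 0.007967 m


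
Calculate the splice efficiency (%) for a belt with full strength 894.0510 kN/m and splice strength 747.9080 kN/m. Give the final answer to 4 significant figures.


Eff = 747.9080 / 894.0510 * 100
Eff = 83.65 %


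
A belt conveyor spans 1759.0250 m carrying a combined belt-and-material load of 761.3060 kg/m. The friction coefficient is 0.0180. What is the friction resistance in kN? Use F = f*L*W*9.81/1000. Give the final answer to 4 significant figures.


F = 0.0180 * 1759.0250 * 761.3060 * 9.81 / 1000
F = 236.5 kN


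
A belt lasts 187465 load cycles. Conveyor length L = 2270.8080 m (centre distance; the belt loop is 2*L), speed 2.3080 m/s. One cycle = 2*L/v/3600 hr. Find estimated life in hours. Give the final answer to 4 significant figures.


cycle_time = 2 * 2270.8080 / 2.3080 / 3600 = 0.546603 hr
life = 187465 * 0.546603 = 102500 hours


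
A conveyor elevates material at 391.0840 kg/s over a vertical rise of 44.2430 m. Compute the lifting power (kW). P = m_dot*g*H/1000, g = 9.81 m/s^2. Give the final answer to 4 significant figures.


P = 391.0840 * 9.81 * 44.2430 / 1000
P = 169.7 kW


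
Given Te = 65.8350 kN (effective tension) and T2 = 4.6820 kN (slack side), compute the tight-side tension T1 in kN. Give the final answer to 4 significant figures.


T1 = Te + T2 = 65.8350 + 4.6820
T1 = 70.52 kN


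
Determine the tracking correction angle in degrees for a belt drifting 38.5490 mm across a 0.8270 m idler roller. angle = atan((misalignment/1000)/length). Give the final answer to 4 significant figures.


misalign_m = 38.5490 / 1000 = 0.038549 m
angle = atan(0.038549 / 0.8270)
angle = 2.669 deg


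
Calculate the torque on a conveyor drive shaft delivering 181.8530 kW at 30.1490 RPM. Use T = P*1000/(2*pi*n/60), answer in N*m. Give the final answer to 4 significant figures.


omega = 2*pi*30.1490/60 = 3.1572 rad/s
T = 181.8530*1000 / 3.1572
T = 57600 N*m


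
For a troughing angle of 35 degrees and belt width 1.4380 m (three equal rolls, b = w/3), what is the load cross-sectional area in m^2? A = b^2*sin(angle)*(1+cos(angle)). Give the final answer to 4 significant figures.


b = 1.4380/3 = 0.479333 m
A = 0.479333^2 * sin(35 deg) * (1 + cos(35 deg))
A = 0.2397 m^2


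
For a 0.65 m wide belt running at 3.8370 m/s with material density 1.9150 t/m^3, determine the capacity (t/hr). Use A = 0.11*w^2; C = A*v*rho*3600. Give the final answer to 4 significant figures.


A = 0.11 * 0.65^2 = 0.046475 m^2
C = 0.046475 * 3.8370 * 1.9150 * 3600
C = 1229 t/hr


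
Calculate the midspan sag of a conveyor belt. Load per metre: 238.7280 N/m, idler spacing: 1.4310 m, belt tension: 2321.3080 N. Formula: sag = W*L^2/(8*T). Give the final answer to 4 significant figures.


sag = 238.7280 * 1.4310^2 / (8 * 2321.3080)
sag = 0.02632 m


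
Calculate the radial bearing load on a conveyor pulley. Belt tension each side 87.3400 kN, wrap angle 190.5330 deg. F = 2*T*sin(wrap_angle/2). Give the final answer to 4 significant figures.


F = 2 * 87.3400 * sin(190.5330/2 deg)
F = 173.9 kN


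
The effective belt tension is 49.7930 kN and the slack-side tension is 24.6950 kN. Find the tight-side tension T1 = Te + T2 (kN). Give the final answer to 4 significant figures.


T1 = Te + T2 = 49.7930 + 24.6950
T1 = 74.49 kN


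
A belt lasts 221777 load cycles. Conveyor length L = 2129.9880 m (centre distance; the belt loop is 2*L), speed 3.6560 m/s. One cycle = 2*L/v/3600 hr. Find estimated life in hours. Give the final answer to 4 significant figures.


cycle_time = 2 * 2129.9880 / 3.6560 / 3600 = 0.323667 hr
life = 221777 * 0.323667 = 71780 hours


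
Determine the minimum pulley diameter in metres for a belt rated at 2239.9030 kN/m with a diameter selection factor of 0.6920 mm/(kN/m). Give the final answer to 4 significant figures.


D = 2239.9030 * 0.6920 / 1000
D = 1.550 m


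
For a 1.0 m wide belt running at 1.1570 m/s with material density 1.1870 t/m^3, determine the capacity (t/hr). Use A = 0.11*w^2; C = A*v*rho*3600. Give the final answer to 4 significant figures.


A = 0.11 * 1.0^2 = 0.11 m^2
C = 0.11 * 1.1570 * 1.1870 * 3600
C = 543.9 t/hr


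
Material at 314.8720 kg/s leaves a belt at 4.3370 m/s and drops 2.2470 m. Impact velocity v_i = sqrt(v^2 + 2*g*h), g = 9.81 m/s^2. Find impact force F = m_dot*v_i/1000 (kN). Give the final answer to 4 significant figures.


v_i = sqrt(4.3370^2 + 2*9.81*2.2470) = 7.93068 m/s
F = 314.8720 * 7.93068 / 1000
F = 2.497 kN


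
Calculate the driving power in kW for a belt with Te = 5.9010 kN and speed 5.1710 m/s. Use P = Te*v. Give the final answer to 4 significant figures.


P = Te * v = 5.9010 * 5.1710
P = 30.51 kW


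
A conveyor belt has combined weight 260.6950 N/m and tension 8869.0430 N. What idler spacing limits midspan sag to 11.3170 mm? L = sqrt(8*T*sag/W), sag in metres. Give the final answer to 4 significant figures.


sag = 11.3170/1000 = 0.011317 m
L = sqrt(8 * 8869.0430 * 0.011317 / 260.6950)
L = 1.755 m


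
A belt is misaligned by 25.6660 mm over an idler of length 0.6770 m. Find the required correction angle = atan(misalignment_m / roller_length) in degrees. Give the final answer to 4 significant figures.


misalign_m = 25.6660 / 1000 = 0.025666 m
angle = atan(0.025666 / 0.6770)
angle = 2.171 deg


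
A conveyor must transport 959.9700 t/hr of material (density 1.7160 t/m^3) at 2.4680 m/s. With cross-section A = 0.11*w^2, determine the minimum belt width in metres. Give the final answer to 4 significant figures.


A_req = 959.9700 / (2.4680 * 1.7160 * 3600) = 0.0629641 m^2
w = sqrt(0.0629641 / 0.11)
w = 0.7566 m


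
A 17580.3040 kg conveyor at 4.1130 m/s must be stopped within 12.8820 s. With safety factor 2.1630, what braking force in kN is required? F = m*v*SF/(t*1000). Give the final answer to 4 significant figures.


F = 17580.3040 * 4.1130 / 12.8820 * 2.1630 / 1000
F = 12.14 kN


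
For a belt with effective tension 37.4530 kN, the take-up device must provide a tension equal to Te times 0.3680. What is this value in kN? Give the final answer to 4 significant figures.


T_tu = 37.4530 * 0.3680
T_tu = 13.78 kN


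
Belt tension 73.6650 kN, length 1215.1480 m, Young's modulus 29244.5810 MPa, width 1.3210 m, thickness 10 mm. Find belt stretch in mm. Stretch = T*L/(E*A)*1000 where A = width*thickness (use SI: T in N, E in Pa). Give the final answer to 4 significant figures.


A = 1.3210 * 0.01 = 0.01321 m^2
Stretch = 73.6650*1000 * 1215.1480 / (29244.5810e6 * 0.01321) * 1000
Stretch = 231.7 mm


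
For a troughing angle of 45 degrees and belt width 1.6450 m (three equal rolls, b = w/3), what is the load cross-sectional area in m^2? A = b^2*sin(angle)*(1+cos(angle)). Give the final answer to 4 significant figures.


b = 1.6450/3 = 0.548333 m
A = 0.548333^2 * sin(45 deg) * (1 + cos(45 deg))
A = 0.3629 m^2


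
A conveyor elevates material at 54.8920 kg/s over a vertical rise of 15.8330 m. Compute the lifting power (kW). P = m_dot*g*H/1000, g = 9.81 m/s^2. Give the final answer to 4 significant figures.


P = 54.8920 * 9.81 * 15.8330 / 1000
P = 8.526 kW


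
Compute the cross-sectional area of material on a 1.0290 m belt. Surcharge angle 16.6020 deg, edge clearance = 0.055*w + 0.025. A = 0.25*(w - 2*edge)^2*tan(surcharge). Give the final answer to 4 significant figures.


edge = 0.055*1.0290 + 0.025 = 0.081595 m
ew = 1.0290 - 2*0.081595 = 0.86581 m
A = 0.25 * 0.86581^2 * tan(16.6020 deg)
A = 0.05588 m^2


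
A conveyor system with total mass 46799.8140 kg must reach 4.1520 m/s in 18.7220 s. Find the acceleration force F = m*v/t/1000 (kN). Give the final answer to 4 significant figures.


F = 46799.8140 * 4.1520 / 18.7220 / 1000
F = 10.38 kN


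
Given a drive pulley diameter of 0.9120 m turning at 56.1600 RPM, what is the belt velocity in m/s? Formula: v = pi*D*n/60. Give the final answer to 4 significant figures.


v = pi * 0.9120 * 56.1600 / 60
v = 2.682 m/s


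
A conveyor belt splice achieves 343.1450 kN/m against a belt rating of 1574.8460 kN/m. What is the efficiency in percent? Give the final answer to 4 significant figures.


Eff = 343.1450 / 1574.8460 * 100
Eff = 21.79 %


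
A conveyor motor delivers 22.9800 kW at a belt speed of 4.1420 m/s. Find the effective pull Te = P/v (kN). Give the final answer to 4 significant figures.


Te = P / v = 22.9800 / 4.1420
Te = 5.548 kN


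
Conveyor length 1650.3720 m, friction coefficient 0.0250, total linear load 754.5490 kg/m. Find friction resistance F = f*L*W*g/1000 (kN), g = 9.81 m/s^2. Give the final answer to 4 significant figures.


F = 0.0250 * 1650.3720 * 754.5490 * 9.81 / 1000
F = 305.4 kN


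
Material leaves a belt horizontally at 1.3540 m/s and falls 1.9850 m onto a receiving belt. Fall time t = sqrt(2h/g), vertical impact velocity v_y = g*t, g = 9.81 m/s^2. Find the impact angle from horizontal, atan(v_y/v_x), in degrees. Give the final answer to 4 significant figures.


t = sqrt(2*1.9850/9.81) = 0.636152 s
v_y = 9.81 * 0.636152 = 6.24065 m/s
angle = atan(6.24065 / 1.3540) = 77.76 deg


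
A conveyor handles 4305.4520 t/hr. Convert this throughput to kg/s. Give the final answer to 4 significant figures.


m_dot = 4305.4520 * 1000 / 3600
m_dot = 1196 kg/s


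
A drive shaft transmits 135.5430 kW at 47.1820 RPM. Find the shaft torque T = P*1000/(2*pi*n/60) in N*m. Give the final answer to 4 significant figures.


omega = 2*pi*47.1820/60 = 4.94089 rad/s
T = 135.5430*1000 / 4.94089
T = 27430 N*m


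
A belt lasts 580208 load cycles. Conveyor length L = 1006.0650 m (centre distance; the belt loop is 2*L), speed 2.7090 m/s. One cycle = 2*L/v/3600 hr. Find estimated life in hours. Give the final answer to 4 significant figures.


cycle_time = 2 * 1006.0650 / 2.7090 / 3600 = 0.206322 hr
life = 580208 * 0.206322 = 119700 hours


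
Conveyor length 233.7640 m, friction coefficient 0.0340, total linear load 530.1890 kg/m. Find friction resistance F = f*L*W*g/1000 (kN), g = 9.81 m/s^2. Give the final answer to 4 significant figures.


F = 0.0340 * 233.7640 * 530.1890 * 9.81 / 1000
F = 41.34 kN


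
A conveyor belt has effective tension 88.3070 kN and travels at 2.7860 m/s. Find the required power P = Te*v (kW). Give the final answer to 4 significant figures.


P = Te * v = 88.3070 * 2.7860
P = 246.0 kW


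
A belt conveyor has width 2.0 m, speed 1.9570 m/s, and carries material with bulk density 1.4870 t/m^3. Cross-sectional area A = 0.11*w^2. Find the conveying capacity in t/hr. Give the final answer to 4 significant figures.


A = 0.11 * 2.0^2 = 0.44 m^2
C = 0.44 * 1.9570 * 1.4870 * 3600
C = 4610 t/hr


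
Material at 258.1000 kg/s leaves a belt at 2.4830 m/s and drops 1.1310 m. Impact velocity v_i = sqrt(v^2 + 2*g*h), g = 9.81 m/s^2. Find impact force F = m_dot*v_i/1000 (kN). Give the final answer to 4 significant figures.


v_i = sqrt(2.4830^2 + 2*9.81*1.1310) = 5.32499 m/s
F = 258.1000 * 5.32499 / 1000
F = 1.374 kN


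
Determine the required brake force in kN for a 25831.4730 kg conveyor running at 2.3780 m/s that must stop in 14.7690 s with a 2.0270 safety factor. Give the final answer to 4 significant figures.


F = 25831.4730 * 2.3780 / 14.7690 * 2.0270 / 1000
F = 8.431 kN


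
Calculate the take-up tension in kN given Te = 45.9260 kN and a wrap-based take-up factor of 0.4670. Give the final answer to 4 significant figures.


T_tu = 45.9260 * 0.4670
T_tu = 21.45 kN


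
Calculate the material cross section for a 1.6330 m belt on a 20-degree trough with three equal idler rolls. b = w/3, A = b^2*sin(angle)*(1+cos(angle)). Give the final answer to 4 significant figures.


b = 1.6330/3 = 0.544333 m
A = 0.544333^2 * sin(20 deg) * (1 + cos(20 deg))
A = 0.1966 m^2


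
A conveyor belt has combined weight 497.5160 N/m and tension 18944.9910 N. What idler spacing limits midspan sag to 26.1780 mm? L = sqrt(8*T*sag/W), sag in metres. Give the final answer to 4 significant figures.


sag = 26.1780/1000 = 0.026178 m
L = sqrt(8 * 18944.9910 * 0.026178 / 497.5160)
L = 2.824 m


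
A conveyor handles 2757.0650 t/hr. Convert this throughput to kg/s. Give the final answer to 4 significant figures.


m_dot = 2757.0650 * 1000 / 3600
m_dot = 765.9 kg/s


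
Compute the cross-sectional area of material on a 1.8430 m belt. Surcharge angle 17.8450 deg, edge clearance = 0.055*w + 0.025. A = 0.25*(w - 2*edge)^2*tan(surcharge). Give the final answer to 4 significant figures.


edge = 0.055*1.8430 + 0.025 = 0.126365 m
ew = 1.8430 - 2*0.126365 = 1.59027 m
A = 0.25 * 1.59027^2 * tan(17.8450 deg)
A = 0.2035 m^2


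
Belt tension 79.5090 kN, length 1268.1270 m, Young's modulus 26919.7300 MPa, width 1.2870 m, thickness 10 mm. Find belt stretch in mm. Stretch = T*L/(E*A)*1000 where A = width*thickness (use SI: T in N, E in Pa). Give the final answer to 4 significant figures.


A = 1.2870 * 0.01 = 0.01287 m^2
Stretch = 79.5090*1000 * 1268.1270 / (26919.7300e6 * 0.01287) * 1000
Stretch = 291.0 mm


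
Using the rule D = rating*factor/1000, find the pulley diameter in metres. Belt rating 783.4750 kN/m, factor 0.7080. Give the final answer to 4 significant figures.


D = 783.4750 * 0.7080 / 1000
D = 0.5547 m


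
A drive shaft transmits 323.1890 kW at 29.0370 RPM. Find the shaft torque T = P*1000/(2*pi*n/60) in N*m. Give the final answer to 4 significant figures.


omega = 2*pi*29.0370/60 = 3.04075 rad/s
T = 323.1890*1000 / 3.04075
T = 106300 N*m


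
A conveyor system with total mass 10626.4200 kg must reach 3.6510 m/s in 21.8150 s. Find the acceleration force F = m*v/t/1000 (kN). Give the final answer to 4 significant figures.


F = 10626.4200 * 3.6510 / 21.8150 / 1000
F = 1.778 kN


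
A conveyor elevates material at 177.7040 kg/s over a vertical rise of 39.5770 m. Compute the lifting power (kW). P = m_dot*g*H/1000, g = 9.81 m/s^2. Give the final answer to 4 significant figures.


P = 177.7040 * 9.81 * 39.5770 / 1000
P = 68.99 kW


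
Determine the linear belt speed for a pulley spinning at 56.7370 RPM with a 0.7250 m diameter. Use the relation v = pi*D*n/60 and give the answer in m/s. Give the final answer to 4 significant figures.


v = pi * 0.7250 * 56.7370 / 60
v = 2.154 m/s


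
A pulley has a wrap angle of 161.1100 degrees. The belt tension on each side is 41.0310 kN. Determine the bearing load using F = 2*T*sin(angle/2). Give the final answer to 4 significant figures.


F = 2 * 41.0310 * sin(161.1100/2 deg)
F = 80.95 kN


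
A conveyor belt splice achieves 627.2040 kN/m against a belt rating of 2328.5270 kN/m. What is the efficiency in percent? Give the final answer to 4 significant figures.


Eff = 627.2040 / 2328.5270 * 100
Eff = 26.94 %


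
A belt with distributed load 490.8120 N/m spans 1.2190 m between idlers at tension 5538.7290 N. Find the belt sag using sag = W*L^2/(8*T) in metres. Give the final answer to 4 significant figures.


sag = 490.8120 * 1.2190^2 / (8 * 5538.7290)
sag = 0.01646 m


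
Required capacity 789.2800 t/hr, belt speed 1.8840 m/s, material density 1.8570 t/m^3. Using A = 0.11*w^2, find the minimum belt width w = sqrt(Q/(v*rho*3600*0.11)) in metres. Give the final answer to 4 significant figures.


A_req = 789.2800 / (1.8840 * 1.8570 * 3600) = 0.0626666 m^2
w = sqrt(0.0626666 / 0.11)
w = 0.7548 m


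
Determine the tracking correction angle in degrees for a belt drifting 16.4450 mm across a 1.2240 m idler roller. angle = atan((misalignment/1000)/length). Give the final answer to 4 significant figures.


misalign_m = 16.4450 / 1000 = 0.016445 m
angle = atan(0.016445 / 1.2240)
angle = 0.7697 deg


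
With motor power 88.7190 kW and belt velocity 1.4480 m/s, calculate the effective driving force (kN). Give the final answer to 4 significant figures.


Te = P / v = 88.7190 / 1.4480
Te = 61.27 kN


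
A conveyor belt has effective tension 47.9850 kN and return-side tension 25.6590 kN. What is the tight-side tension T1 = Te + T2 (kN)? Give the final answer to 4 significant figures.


T1 = Te + T2 = 47.9850 + 25.6590
T1 = 73.64 kN


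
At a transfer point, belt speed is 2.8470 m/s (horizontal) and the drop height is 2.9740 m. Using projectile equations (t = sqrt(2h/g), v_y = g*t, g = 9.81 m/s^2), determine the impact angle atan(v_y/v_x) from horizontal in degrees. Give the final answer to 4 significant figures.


t = sqrt(2*2.9740/9.81) = 0.778666 s
v_y = 9.81 * 0.778666 = 7.63871 m/s
angle = atan(7.63871 / 2.8470) = 69.56 deg


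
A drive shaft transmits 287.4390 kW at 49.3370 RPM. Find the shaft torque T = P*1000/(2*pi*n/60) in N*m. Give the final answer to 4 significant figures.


omega = 2*pi*49.3370/60 = 5.16656 rad/s
T = 287.4390*1000 / 5.16656
T = 55630 N*m


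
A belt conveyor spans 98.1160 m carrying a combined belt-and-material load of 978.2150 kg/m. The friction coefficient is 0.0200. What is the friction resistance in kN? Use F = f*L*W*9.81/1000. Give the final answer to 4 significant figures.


F = 0.0200 * 98.1160 * 978.2150 * 9.81 / 1000
F = 18.83 kN


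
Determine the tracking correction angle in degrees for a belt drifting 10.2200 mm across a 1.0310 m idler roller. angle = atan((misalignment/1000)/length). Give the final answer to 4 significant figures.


misalign_m = 10.2200 / 1000 = 0.010220 m
angle = atan(0.010220 / 1.0310)
angle = 0.5679 deg


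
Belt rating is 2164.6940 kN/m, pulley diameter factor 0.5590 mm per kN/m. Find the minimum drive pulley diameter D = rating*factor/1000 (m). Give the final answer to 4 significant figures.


D = 2164.6940 * 0.5590 / 1000
D = 1.210 m


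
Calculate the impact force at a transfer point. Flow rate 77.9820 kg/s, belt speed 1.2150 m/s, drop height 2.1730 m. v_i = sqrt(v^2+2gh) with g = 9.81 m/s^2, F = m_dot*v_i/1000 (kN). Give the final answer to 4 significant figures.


v_i = sqrt(1.2150^2 + 2*9.81*2.1730) = 6.64157 m/s
F = 77.9820 * 6.64157 / 1000
F = 0.5179 kN


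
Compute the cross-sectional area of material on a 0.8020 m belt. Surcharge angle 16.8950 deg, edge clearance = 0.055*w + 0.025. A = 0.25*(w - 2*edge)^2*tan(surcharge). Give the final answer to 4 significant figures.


edge = 0.055*0.8020 + 0.025 = 0.06911 m
ew = 0.8020 - 2*0.06911 = 0.66378 m
A = 0.25 * 0.66378^2 * tan(16.8950 deg)
A = 0.03346 m^2


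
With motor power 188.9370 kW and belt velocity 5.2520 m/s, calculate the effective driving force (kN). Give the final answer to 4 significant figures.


Te = P / v = 188.9370 / 5.2520
Te = 35.97 kN


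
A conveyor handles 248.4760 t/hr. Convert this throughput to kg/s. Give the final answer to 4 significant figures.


m_dot = 248.4760 * 1000 / 3600
m_dot = 69.02 kg/s


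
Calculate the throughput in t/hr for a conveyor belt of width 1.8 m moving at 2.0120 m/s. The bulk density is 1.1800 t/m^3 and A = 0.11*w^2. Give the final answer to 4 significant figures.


A = 0.11 * 1.8^2 = 0.3564 m^2
C = 0.3564 * 2.0120 * 1.1800 * 3600
C = 3046 t/hr


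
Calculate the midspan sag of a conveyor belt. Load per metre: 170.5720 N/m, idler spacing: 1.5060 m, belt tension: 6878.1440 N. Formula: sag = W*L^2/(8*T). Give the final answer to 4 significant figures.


sag = 170.5720 * 1.5060^2 / (8 * 6878.1440)
sag = 0.007031 m


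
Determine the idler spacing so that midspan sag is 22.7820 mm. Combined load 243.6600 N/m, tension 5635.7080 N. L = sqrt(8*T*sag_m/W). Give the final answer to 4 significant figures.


sag = 22.7820/1000 = 0.022782 m
L = sqrt(8 * 5635.7080 * 0.022782 / 243.6600)
L = 2.053 m


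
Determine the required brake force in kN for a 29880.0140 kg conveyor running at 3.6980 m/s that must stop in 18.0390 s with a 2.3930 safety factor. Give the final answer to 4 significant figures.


F = 29880.0140 * 3.6980 / 18.0390 * 2.3930 / 1000
F = 14.66 kN


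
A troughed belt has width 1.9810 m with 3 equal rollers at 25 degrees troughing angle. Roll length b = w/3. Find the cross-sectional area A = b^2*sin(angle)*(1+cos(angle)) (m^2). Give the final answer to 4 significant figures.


b = 1.9810/3 = 0.660333 m
A = 0.660333^2 * sin(25 deg) * (1 + cos(25 deg))
A = 0.3513 m^2


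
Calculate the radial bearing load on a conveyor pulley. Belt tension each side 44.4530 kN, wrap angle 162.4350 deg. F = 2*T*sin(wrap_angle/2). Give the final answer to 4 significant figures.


F = 2 * 44.4530 * sin(162.4350/2 deg)
F = 87.86 kN


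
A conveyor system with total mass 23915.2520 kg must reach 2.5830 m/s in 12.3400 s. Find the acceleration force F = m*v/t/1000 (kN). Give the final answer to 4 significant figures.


F = 23915.2520 * 2.5830 / 12.3400 / 1000
F = 5.006 kN


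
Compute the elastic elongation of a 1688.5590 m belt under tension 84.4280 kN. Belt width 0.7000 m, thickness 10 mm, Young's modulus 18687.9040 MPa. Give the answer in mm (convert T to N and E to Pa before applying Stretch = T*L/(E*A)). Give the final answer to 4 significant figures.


A = 0.7000 * 0.01 = 0.00700 m^2
Stretch = 84.4280*1000 * 1688.5590 / (18687.9040e6 * 0.00700) * 1000
Stretch = 1090 mm


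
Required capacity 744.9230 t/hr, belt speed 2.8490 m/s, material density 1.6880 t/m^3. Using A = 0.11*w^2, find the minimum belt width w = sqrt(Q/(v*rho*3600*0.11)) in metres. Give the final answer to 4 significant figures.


A_req = 744.9230 / (2.8490 * 1.6880 * 3600) = 0.0430273 m^2
w = sqrt(0.0430273 / 0.11)
w = 0.6254 m


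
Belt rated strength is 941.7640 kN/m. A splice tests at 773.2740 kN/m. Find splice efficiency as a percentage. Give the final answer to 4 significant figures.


Eff = 773.2740 / 941.7640 * 100
Eff = 82.11 %


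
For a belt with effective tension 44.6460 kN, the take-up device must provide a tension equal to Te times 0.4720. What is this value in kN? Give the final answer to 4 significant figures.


T_tu = 44.6460 * 0.4720
T_tu = 21.07 kN


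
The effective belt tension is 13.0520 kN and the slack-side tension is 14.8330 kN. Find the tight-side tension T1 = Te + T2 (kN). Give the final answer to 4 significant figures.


T1 = Te + T2 = 13.0520 + 14.8330
T1 = 27.88 kN


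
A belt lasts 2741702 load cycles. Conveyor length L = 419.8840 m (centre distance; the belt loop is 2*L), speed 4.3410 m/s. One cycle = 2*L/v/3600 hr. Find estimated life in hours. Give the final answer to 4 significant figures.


cycle_time = 2 * 419.8840 / 4.3410 / 3600 = 0.0537362 hr
life = 2741702 * 0.0537362 = 147300 hours


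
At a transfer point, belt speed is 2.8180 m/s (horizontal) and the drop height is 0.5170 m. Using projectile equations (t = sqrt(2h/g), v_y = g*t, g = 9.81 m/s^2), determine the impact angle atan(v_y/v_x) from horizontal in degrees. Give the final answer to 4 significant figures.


t = sqrt(2*0.5170/9.81) = 0.324658 s
v_y = 9.81 * 0.324658 = 3.18489 m/s
angle = atan(3.18489 / 2.8180) = 48.50 deg


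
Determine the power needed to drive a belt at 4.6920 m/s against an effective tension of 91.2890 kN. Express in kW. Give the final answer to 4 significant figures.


P = Te * v = 91.2890 * 4.6920
P = 428.3 kW


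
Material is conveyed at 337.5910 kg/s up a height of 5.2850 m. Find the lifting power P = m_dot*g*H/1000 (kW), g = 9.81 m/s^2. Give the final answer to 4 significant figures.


P = 337.5910 * 9.81 * 5.2850 / 1000
P = 17.50 kW


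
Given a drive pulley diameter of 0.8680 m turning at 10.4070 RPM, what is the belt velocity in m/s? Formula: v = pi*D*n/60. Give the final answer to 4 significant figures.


v = pi * 0.8680 * 10.4070 / 60
v = 0.4730 m/s


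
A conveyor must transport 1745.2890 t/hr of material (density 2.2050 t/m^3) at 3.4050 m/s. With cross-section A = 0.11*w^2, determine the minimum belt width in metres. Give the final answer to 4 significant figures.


A_req = 1745.2890 / (3.4050 * 2.2050 * 3600) = 0.0645712 m^2
w = sqrt(0.0645712 / 0.11)
w = 0.7662 m


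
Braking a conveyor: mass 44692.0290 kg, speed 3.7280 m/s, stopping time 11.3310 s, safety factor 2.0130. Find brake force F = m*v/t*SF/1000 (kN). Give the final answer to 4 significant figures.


F = 44692.0290 * 3.7280 / 11.3310 * 2.0130 / 1000
F = 29.60 kN


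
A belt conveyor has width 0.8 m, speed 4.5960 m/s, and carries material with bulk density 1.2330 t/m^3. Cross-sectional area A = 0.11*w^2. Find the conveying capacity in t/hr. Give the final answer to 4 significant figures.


A = 0.11 * 0.8^2 = 0.0704 m^2
C = 0.0704 * 4.5960 * 1.2330 * 3600
C = 1436 t/hr


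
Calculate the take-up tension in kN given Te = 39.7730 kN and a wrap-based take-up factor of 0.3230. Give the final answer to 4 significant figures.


T_tu = 39.7730 * 0.3230
T_tu = 12.85 kN


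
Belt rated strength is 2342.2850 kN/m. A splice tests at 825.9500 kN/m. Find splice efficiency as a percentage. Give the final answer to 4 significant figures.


Eff = 825.9500 / 2342.2850 * 100
Eff = 35.26 %


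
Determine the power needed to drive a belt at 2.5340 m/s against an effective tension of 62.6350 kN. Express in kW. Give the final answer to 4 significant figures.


P = Te * v = 62.6350 * 2.5340
P = 158.7 kW


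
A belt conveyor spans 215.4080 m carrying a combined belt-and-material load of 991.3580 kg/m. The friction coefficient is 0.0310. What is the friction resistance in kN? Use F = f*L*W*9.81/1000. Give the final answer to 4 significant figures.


F = 0.0310 * 215.4080 * 991.3580 * 9.81 / 1000
F = 64.94 kN


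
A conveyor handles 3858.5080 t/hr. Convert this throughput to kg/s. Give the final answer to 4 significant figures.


m_dot = 3858.5080 * 1000 / 3600
m_dot = 1072 kg/s


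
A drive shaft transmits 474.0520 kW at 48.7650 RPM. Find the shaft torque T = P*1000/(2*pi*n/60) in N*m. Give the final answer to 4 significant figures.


omega = 2*pi*48.7650/60 = 5.10666 rad/s
T = 474.0520*1000 / 5.10666
T = 92830 N*m


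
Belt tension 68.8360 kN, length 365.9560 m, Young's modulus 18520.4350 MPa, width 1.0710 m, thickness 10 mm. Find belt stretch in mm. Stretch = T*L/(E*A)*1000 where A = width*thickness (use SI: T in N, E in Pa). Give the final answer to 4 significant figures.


A = 1.0710 * 0.01 = 0.01071 m^2
Stretch = 68.8360*1000 * 365.9560 / (18520.4350e6 * 0.01071) * 1000
Stretch = 127.0 mm


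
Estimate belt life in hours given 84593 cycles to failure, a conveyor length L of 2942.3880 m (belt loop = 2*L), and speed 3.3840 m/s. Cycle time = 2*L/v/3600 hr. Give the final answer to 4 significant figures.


cycle_time = 2 * 2942.3880 / 3.3840 / 3600 = 0.483056 hr
life = 84593 * 0.483056 = 40860 hours


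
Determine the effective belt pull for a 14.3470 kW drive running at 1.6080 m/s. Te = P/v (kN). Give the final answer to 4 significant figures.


Te = P / v = 14.3470 / 1.6080
Te = 8.922 kN


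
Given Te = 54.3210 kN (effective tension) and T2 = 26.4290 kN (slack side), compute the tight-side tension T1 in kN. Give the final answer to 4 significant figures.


T1 = Te + T2 = 54.3210 + 26.4290
T1 = 80.75 kN


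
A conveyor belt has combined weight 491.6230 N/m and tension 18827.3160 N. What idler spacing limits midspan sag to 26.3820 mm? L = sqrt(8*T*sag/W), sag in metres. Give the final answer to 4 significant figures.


sag = 26.3820/1000 = 0.026382 m
L = sqrt(8 * 18827.3160 * 0.026382 / 491.6230)
L = 2.843 m


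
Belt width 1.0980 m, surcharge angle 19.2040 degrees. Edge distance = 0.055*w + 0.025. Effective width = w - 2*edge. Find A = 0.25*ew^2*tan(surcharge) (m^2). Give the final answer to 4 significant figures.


edge = 0.055*1.0980 + 0.025 = 0.08539 m
ew = 1.0980 - 2*0.08539 = 0.92722 m
A = 0.25 * 0.92722^2 * tan(19.2040 deg)
A = 0.07486 m^2


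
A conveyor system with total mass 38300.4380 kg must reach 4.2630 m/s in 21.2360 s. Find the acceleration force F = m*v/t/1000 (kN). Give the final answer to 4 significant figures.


F = 38300.4380 * 4.2630 / 21.2360 / 1000
F = 7.689 kN


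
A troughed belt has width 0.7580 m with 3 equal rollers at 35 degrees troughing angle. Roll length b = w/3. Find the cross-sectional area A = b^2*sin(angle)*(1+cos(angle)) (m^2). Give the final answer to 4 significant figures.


b = 0.7580/3 = 0.252667 m
A = 0.252667^2 * sin(35 deg) * (1 + cos(35 deg))
A = 0.06661 m^2


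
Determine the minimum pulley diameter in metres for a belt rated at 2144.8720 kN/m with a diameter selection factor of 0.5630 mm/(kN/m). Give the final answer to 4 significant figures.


D = 2144.8720 * 0.5630 / 1000
D = 1.208 m


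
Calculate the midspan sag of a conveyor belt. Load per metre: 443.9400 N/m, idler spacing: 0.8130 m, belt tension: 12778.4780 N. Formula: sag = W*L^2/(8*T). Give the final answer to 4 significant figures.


sag = 443.9400 * 0.8130^2 / (8 * 12778.4780)
sag = 0.002870 m


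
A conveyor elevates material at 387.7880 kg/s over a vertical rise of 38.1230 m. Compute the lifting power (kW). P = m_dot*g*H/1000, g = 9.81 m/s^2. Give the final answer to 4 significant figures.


P = 387.7880 * 9.81 * 38.1230 / 1000
P = 145.0 kW


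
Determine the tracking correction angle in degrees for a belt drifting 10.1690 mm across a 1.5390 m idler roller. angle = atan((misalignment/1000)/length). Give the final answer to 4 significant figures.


misalign_m = 10.1690 / 1000 = 0.010169 m
angle = atan(0.010169 / 1.5390)
angle = 0.3786 deg


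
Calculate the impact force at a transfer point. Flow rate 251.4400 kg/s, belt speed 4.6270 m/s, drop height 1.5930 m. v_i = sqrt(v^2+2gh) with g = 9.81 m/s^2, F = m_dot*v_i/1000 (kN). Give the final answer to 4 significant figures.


v_i = sqrt(4.6270^2 + 2*9.81*1.5930) = 7.25698 m/s
F = 251.4400 * 7.25698 / 1000
F = 1.825 kN


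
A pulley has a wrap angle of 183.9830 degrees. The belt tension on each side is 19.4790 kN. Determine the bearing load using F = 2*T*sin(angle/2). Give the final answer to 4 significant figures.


F = 2 * 19.4790 * sin(183.9830/2 deg)
F = 38.93 kN


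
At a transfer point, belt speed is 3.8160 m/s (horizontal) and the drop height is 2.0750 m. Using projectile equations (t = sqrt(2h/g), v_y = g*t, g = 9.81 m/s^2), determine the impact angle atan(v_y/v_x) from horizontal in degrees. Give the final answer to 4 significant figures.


t = sqrt(2*2.0750/9.81) = 0.650413 s
v_y = 9.81 * 0.650413 = 6.38055 m/s
angle = atan(6.38055 / 3.8160) = 59.12 deg


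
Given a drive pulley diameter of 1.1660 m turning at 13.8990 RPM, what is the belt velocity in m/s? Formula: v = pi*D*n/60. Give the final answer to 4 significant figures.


v = pi * 1.1660 * 13.8990 / 60
v = 0.8486 m/s


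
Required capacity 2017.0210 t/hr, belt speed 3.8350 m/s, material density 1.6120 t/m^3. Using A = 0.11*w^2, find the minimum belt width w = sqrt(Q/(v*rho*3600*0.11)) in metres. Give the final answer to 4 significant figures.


A_req = 2017.0210 / (3.8350 * 1.6120 * 3600) = 0.0906312 m^2
w = sqrt(0.0906312 / 0.11)
w = 0.9077 m


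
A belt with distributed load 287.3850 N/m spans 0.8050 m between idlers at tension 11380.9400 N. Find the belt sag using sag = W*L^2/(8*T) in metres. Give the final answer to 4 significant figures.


sag = 287.3850 * 0.8050^2 / (8 * 11380.9400)
sag = 0.002045 m


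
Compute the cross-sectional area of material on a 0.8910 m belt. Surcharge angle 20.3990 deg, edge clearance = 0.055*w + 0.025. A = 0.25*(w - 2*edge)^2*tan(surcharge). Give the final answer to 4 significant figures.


edge = 0.055*0.8910 + 0.025 = 0.074005 m
ew = 0.8910 - 2*0.074005 = 0.74299 m
A = 0.25 * 0.74299^2 * tan(20.3990 deg)
A = 0.05132 m^2


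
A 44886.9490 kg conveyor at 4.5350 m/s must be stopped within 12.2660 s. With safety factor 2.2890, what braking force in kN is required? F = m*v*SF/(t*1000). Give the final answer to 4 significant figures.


F = 44886.9490 * 4.5350 / 12.2660 * 2.2890 / 1000
F = 37.99 kN


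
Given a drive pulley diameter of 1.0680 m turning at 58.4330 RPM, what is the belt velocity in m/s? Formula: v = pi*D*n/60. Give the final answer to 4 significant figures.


v = pi * 1.0680 * 58.4330 / 60
v = 3.268 m/s


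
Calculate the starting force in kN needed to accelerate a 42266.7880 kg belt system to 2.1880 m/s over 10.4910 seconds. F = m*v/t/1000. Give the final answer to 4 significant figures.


F = 42266.7880 * 2.1880 / 10.4910 / 1000
F = 8.815 kN


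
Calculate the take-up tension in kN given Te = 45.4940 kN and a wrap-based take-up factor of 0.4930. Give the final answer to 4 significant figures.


T_tu = 45.4940 * 0.4930
T_tu = 22.43 kN


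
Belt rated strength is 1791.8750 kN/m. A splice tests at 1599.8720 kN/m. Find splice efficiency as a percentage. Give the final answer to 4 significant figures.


Eff = 1599.8720 / 1791.8750 * 100
Eff = 89.28 %


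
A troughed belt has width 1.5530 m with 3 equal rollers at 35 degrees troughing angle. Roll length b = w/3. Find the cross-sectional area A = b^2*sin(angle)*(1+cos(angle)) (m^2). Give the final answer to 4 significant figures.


b = 1.5530/3 = 0.517667 m
A = 0.517667^2 * sin(35 deg) * (1 + cos(35 deg))
A = 0.2796 m^2


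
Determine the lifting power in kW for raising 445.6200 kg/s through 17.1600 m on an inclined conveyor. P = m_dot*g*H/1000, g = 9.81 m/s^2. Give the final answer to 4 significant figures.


P = 445.6200 * 9.81 * 17.1600 / 1000
P = 75.02 kW


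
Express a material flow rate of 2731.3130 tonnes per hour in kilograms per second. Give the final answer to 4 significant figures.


m_dot = 2731.3130 * 1000 / 3600
m_dot = 758.7 kg/s


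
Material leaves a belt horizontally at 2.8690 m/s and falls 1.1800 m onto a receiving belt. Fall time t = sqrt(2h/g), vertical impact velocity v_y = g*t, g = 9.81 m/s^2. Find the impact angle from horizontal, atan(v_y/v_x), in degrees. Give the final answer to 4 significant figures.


t = sqrt(2*1.1800/9.81) = 0.49048 s
v_y = 9.81 * 0.49048 = 4.81161 m/s
angle = atan(4.81161 / 2.8690) = 59.19 deg


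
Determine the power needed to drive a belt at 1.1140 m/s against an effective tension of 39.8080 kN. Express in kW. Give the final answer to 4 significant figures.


P = Te * v = 39.8080 * 1.1140
P = 44.35 kW


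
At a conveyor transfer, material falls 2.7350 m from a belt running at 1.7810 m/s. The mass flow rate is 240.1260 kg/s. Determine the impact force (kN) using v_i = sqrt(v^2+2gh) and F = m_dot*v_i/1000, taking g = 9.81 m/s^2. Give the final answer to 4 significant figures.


v_i = sqrt(1.7810^2 + 2*9.81*2.7350) = 7.53874 m/s
F = 240.1260 * 7.53874 / 1000
F = 1.810 kN


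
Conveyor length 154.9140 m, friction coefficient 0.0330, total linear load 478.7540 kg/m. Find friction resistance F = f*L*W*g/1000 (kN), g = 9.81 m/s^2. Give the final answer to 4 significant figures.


F = 0.0330 * 154.9140 * 478.7540 * 9.81 / 1000
F = 24.01 kN


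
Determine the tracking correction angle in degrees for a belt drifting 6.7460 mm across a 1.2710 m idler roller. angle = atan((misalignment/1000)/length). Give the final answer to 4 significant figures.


misalign_m = 6.7460 / 1000 = 0.006746 m
angle = atan(0.006746 / 1.2710)
angle = 0.3041 deg


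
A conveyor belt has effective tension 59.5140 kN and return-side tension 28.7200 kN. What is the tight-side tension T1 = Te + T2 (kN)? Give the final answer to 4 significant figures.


T1 = Te + T2 = 59.5140 + 28.7200
T1 = 88.23 kN


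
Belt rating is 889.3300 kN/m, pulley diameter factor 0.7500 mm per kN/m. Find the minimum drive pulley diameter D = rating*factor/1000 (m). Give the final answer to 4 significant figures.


D = 889.3300 * 0.7500 / 1000
D = 0.6670 m
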